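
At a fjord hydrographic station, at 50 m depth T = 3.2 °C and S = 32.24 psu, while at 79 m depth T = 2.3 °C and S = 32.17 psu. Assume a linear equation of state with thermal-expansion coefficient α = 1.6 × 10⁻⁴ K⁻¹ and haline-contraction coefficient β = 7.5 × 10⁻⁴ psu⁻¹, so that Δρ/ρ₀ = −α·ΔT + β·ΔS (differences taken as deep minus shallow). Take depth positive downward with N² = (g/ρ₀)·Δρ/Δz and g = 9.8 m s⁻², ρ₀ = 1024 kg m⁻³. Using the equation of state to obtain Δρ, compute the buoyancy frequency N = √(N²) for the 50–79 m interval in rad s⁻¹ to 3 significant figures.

5.56 × 10⁻³ rad s⁻¹

ΔT = -0.9 K, ΔS = -0.07 psu (deep − shallow).
Δρ/ρ₀ = −αΔT + βΔS = 1.44 × 10⁻⁴ − 5.25 × 10⁻⁵ = 9.15 × 10⁻⁵, so Δρ ≈ 0.09370 kg m⁻³.
N² = (g/ρ₀)·Δρ/Δz = g·(Δρ/ρ₀)/Δz = 9.8 × 9.15 × 10⁻⁵ / 29 = 3.0921 × 10⁻⁵ s⁻².
N = √(3.0921 × 10⁻⁵) = 5.5607 × 10⁻³ rad s⁻¹ ≈ 5.56 × 10⁻³ rad s⁻¹.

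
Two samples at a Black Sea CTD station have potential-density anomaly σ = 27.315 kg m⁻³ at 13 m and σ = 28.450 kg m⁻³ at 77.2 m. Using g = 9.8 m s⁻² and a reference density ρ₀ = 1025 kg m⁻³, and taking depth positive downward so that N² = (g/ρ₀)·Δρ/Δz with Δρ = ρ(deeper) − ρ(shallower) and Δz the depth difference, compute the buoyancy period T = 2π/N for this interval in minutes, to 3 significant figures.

Δρ = 1028.450 − 1027.315 = 1.135 kg m⁻³ over Δz = 77.2 − 13 = 64.2 m.
N² = (9.8/1025) × (1.135/64.2) = 1.6903 × 10⁻⁴ s⁻².
N = √(1.6903 × 10⁻⁴) = 0.013001 rad s⁻¹, so T = 2π/N = 483.28 s = 8.0547 min ≈ 8.05 min.

8.05 min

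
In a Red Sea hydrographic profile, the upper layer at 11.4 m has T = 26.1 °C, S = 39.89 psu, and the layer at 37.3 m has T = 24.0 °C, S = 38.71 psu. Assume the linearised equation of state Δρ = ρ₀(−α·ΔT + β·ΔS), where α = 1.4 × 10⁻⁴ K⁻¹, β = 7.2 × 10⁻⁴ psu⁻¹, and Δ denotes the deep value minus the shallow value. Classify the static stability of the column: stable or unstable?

ΔT = 24.0 − 26.1 = -2.1 K and ΔS = 38.71 − 39.89 = -1.18 psu (deep − shallow).
−αΔT = 2.94 × 10⁻⁴; βΔS = -8.496 × 10⁻⁴; sum Δρ/ρ₀ = -5.556 × 10⁻⁴.
Δρ/ρ₀ < 0, so Δρ < 0: deeper water is lighter → statically unstable; the column would overturn.

unstable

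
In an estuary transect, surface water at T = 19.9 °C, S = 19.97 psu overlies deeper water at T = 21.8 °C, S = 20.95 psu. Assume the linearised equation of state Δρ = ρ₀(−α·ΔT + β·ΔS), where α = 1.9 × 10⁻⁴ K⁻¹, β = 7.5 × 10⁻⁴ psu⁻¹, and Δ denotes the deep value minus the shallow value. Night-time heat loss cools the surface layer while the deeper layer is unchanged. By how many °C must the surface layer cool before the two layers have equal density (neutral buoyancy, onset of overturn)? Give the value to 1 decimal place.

2.0 °C

Neutral buoyancy requires Δρ = 0, i.e. −α(T_deep − T_surf′) + β(S_deep − S_surf) = 0.
T_surf′ = T_deep − (β/α)·ΔS = 21.8 − (7.5 × 10⁻⁴/1.9 × 10⁻⁴)·(+0.98) = 17.932 °C.
Cooling required: 19.9 − (17.932) = 1.968 °C.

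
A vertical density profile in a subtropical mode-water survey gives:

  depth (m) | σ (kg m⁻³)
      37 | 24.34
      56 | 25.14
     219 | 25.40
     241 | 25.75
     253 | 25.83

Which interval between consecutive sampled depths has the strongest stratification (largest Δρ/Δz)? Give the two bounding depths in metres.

Compute the density gradient over each adjacent pair:
  37–56 m: Δρ/Δz = 0.80/19 = 0.042 kg m⁻⁴
  56–219 m: Δρ/Δz = 0.26/163 = 1.6 × 10⁻³ kg m⁻⁴
  219–241 m: Δρ/Δz = 0.35/22 = 0.016 kg m⁻⁴
  241–253 m: Δρ/Δz = 0.08/12 = 6.7 × 10⁻³ kg m⁻⁴
The largest gradient is in the 37–56 m interval — the pycnocline.

37–56 m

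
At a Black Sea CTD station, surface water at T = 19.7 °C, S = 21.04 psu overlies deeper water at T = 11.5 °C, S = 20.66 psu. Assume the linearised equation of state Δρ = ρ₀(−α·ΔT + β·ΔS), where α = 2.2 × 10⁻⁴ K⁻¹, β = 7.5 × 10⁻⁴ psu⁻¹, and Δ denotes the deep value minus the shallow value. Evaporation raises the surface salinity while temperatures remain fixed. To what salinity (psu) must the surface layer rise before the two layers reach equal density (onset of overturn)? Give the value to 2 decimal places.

23.07 psu

Neutral buoyancy requires −α(T_deep − T_surf) + β(S_deep − S_surf′) = 0.
S_surf′ = S_deep − (α/β)·ΔT = 20.66 − (2.2 × 10⁻⁴/7.5 × 10⁻⁴)·(-8.2) = 23.0653 psu.
Increase required: 23.0653 − 21.04 = 2.0253 psu.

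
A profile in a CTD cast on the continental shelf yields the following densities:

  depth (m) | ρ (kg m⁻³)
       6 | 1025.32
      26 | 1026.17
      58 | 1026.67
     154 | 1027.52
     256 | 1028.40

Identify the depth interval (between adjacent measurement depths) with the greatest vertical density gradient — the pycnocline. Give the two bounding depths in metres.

6–26 m

Compute the density gradient over each adjacent pair:
  6–26 m: Δρ/Δz = 0.85/20 = 0.042 kg m⁻⁴
  26–58 m: Δρ/Δz = 0.50/32 = 0.016 kg m⁻⁴
  58–154 m: Δρ/Δz = 0.85/96 = 8.9 × 10⁻³ kg m⁻⁴
  154–256 m: Δρ/Δz = 0.88/102 = 8.6 × 10⁻³ kg m⁻⁴
The largest gradient is in the 6–26 m interval — the pycnocline.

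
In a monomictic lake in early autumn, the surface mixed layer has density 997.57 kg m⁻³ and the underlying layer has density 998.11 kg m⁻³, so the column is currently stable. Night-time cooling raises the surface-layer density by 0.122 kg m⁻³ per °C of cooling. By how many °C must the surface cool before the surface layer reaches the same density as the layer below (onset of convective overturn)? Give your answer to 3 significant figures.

Density deficit of the surface layer: 998.11 − 997.57 = 0.54 kg m⁻³.
Required change = 0.54 / 0.122 = 4.43 °C.

4.43 °C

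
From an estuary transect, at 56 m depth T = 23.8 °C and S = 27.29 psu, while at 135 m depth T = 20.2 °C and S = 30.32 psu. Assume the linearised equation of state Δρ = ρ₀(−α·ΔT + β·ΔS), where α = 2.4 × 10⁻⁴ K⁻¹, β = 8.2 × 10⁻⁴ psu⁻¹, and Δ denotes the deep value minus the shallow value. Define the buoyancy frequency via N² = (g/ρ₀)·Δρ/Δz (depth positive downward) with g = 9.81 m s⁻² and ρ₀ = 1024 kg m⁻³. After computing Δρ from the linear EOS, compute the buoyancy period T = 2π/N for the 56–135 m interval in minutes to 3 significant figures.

ΔT = -3.6 K, ΔS = +3.03 psu (deep − shallow).
Δρ/ρ₀ = −αΔT + βΔS = 8.64 × 10⁻⁴ + 2.4846 × 10⁻³ = 3.3486 × 10⁻³, so Δρ ≈ 3.429 kg m⁻³.
N² = (g/ρ₀)·Δρ/Δz = g·(Δρ/ρ₀)/Δz = 9.81 × 3.3486 × 10⁻³ / 79 = 4.1582 × 10⁻⁴ s⁻².
N = √(4.1582 × 10⁻⁴) = 0.020392 rad s⁻¹ → T = 2π/N = 308.12 s = 5.1353 min ≈ 5.14 min.

5.14 min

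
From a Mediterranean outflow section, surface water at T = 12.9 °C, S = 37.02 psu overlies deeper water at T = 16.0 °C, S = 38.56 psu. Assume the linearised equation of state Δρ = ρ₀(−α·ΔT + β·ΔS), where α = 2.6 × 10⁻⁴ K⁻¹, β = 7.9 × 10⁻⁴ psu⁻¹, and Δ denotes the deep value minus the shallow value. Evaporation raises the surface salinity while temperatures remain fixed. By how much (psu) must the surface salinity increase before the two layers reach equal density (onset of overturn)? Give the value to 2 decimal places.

Neutral buoyancy requires −α(T_deep − T_surf) + β(S_deep − S_surf′) = 0.
S_surf′ = S_deep − (α/β)·ΔT = 38.56 − (2.6 × 10⁻⁴/7.9 × 10⁻⁴)·(+3.1) = 37.5397 psu.
Increase required: 37.5397 − 37.02 = 0.5197 psu.

0.52 psu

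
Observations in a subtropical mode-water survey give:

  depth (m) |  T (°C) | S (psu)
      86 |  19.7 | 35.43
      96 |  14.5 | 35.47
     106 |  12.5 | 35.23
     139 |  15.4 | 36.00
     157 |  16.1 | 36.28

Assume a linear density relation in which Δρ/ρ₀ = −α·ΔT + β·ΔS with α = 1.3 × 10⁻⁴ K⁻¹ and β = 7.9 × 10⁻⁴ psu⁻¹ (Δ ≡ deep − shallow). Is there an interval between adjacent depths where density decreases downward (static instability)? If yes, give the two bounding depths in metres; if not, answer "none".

none

Evaluate Δρ/ρ₀ = −αΔT + βΔS across each adjacent pair:
  86–96 m: −αΔT+βΔS = −(1.3 × 10⁻⁴)(-5.2)+(7.9 × 10⁻⁴)(+0.04) = 7.1 × 10⁻⁴ → stable
  96–106 m: −αΔT+βΔS = −(1.3 × 10⁻⁴)(-2.0)+(7.9 × 10⁻⁴)(-0.24) = 7.0 × 10⁻⁵ → stable
  106–139 m: −αΔT+βΔS = −(1.3 × 10⁻⁴)(+2.9)+(7.9 × 10⁻⁴)(+0.77) = 2.3 × 10⁻⁴ → stable
  139–157 m: −αΔT+βΔS = −(1.3 × 10⁻⁴)(+0.7)+(7.9 × 10⁻⁴)(+0.28) = 1.3 × 10⁻⁴ → stable
Every interval has Δρ > 0: the column is stably stratified throughout.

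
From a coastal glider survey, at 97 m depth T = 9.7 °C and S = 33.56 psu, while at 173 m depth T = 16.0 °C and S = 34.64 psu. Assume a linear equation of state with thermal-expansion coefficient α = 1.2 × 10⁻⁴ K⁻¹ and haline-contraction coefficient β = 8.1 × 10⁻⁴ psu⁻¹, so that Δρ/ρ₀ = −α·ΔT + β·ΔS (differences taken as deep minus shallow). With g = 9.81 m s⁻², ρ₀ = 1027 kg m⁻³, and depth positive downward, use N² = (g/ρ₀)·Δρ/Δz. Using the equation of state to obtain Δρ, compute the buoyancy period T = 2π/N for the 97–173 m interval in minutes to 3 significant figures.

26.7 min

ΔT = +6.3 K, ΔS = +1.08 psu (deep − shallow).
Δρ/ρ₀ = −αΔT + βΔS = -7.56 × 10⁻⁴ + 8.748 × 10⁻⁴ = 1.188 × 10⁻⁴, so Δρ ≈ 0.1220 kg m⁻³.
N² = (g/ρ₀)·Δρ/Δz = g·(Δρ/ρ₀)/Δz = 9.81 × 1.188 × 10⁻⁴ / 76 = 1.5335 × 10⁻⁵ s⁻².
N = √(1.5335 × 10⁻⁵) = 3.9160 × 10⁻³ rad s⁻¹ → T = 2π/N = 1.6045 × 10³ s = 26.742 min ≈ 26.7 min.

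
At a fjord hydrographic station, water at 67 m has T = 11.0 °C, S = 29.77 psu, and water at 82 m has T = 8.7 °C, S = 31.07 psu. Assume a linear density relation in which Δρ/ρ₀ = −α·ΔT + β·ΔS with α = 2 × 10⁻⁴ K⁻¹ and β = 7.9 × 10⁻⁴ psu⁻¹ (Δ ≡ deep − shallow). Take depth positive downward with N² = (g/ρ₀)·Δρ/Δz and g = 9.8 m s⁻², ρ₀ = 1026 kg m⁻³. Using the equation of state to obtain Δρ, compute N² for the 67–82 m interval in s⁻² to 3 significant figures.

ΔT = -2.3 K, ΔS = +1.30 psu (deep − shallow).
Δρ/ρ₀ = −αΔT + βΔS = 4.60 × 10⁻⁴ + 1.027 × 10⁻³ = 1.487 × 10⁻³, so Δρ ≈ 1.526 kg m⁻³.
N² = (g/ρ₀)·Δρ/Δz = g·(Δρ/ρ₀)/Δz = 9.8 × 1.487 × 10⁻³ / 15 = 9.7151 × 10⁻⁴ s⁻² ≈ 9.72 × 10⁻⁴ s⁻².

9.72 × 10⁻⁴ s⁻²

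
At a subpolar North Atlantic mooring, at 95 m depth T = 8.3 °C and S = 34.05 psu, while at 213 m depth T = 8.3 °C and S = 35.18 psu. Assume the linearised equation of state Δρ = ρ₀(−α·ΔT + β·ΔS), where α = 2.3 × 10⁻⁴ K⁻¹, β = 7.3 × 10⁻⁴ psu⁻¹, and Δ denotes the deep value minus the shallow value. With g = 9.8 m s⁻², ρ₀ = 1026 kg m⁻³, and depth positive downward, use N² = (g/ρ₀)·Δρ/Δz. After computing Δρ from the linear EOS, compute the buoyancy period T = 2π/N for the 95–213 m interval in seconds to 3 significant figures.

ΔT = +0.0 K, ΔS = +1.13 psu (deep − shallow).
Δρ/ρ₀ = −αΔT + βΔS = 0 + 8.249 × 10⁻⁴ = 8.249 × 10⁻⁴, so Δρ ≈ 0.8463 kg m⁻³.
N² = (g/ρ₀)·Δρ/Δz = g·(Δρ/ρ₀)/Δz = 9.8 × 8.249 × 10⁻⁴ / 118 = 6.8509 × 10⁻⁵ s⁻².
N = √(6.8509 × 10⁻⁵) = 8.2770 × 10⁻³ rad s⁻¹ → T = 2π/N = 759.11 s ≈ 759 s.

759 s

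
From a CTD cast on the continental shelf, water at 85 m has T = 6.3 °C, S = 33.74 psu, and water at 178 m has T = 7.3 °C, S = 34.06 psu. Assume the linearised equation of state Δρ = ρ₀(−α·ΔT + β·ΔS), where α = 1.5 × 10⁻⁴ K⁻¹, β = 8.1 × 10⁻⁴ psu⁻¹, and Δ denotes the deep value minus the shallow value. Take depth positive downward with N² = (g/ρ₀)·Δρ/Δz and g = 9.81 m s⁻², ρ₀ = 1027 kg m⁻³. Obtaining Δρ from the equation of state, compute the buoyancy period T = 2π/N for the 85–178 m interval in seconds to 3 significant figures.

1.85 × 10³ s

ΔT = +1.0 K, ΔS = +0.32 psu (deep − shallow).
Δρ/ρ₀ = −αΔT + βΔS = -1.50 × 10⁻⁴ + 2.592 × 10⁻⁴ = 1.092 × 10⁻⁴, so Δρ ≈ 0.1121 kg m⁻³.
N² = (g/ρ₀)·Δρ/Δz = g·(Δρ/ρ₀)/Δz = 9.81 × 1.092 × 10⁻⁴ / 93 = 1.1519 × 10⁻⁵ s⁻².
N = √(1.1519 × 10⁻⁵) = 3.3940 × 10⁻³ rad s⁻¹ → T = 2π/N = 1.8513 × 10³ s ≈ 1.85 × 10³ s.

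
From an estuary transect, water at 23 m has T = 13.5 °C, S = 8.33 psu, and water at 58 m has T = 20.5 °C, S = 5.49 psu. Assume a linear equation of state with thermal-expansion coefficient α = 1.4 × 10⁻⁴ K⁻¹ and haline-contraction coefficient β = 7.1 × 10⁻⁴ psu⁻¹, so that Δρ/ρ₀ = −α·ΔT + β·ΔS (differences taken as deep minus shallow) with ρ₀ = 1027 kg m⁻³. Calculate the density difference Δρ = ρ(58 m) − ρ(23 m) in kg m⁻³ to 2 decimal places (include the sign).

-3.08 kg m⁻³

ΔT = +7.0 K, ΔS = -2.84 psu (deep − shallow).
Δρ/ρ₀ = −(1.4 × 10⁻⁴)(+7.0) + (7.1 × 10⁻⁴)(-2.84) = -2.9964 × 10⁻³.
Δρ = 1027 × (-2.9964 × 10⁻³) = -3.08 kg m⁻³.
Negative Δρ: lighter below, statically unstable.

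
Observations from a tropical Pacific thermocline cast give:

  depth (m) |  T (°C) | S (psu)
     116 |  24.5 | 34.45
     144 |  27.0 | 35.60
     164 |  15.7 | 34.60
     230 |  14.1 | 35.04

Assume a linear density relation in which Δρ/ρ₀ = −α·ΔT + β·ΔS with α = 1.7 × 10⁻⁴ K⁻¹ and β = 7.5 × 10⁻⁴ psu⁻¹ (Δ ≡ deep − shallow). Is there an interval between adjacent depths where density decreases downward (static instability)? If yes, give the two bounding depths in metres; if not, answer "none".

Evaluate Δρ/ρ₀ = −αΔT + βΔS across each adjacent pair:
  116–144 m: −αΔT+βΔS = −(1.7 × 10⁻⁴)(+2.5)+(7.5 × 10⁻⁴)(+1.15) = 4.4 × 10⁻⁴ → stable
  144–164 m: −αΔT+βΔS = −(1.7 × 10⁻⁴)(-11.3)+(7.5 × 10⁻⁴)(-1.00) = 1.2 × 10⁻³ → stable
  164–230 m: −αΔT+βΔS = −(1.7 × 10⁻⁴)(-1.6)+(7.5 × 10⁻⁴)(+0.44) = 6.0 × 10⁻⁴ → stable
Every interval has Δρ > 0: the column is stably stratified throughout.

none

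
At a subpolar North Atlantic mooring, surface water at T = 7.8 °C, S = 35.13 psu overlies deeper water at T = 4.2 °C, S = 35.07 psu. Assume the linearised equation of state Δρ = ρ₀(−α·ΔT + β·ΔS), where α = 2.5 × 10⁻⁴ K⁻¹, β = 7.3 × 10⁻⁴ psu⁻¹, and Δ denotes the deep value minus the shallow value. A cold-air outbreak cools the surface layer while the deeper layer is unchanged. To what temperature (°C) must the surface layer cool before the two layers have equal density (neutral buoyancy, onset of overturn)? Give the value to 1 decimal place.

Neutral buoyancy requires Δρ = 0, i.e. −α(T_deep − T_surf′) + β(S_deep − S_surf) = 0.
T_surf′ = T_deep − (β/α)·ΔS = 4.2 − (7.3 × 10⁻⁴/2.5 × 10⁻⁴)·(-0.06) = 4.375 °C.
Cooling required: 7.8 − (4.375) = 3.425 °C.

4.4 °C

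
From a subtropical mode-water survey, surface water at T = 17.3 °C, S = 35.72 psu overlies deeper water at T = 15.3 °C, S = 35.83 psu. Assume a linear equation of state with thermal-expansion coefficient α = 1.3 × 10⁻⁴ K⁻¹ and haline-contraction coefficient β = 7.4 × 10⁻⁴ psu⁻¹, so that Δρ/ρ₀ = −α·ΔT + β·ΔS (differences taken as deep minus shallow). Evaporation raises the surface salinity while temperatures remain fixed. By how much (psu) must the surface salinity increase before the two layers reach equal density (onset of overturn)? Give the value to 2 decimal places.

Neutral buoyancy requires −α(T_deep − T_surf) + β(S_deep − S_surf′) = 0.
S_surf′ = S_deep − (α/β)·ΔT = 35.83 − (1.3 × 10⁻⁴/7.4 × 10⁻⁴)·(-2.0) = 36.1814 psu.
Increase required: 36.1814 − 35.72 = 0.4614 psu.

0.46 psu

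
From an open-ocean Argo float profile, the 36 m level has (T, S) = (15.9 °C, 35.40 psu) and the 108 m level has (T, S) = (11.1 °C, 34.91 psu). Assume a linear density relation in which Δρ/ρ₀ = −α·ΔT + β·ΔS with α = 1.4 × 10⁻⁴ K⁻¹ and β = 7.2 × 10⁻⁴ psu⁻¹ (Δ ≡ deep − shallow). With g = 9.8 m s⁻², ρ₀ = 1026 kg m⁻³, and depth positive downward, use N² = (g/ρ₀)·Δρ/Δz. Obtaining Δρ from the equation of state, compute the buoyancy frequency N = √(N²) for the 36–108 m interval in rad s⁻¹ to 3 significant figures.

ΔT = -4.8 K, ΔS = -0.49 psu (deep − shallow).
Δρ/ρ₀ = −αΔT + βΔS = 6.72 × 10⁻⁴ − 3.528 × 10⁻⁴ = 3.192 × 10⁻⁴, so Δρ ≈ 0.3275 kg m⁻³.
N² = (g/ρ₀)·Δρ/Δz = g·(Δρ/ρ₀)/Δz = 9.8 × 3.192 × 10⁻⁴ / 72 = 4.3447 × 10⁻⁵ s⁻².
N = √(4.3447 × 10⁻⁵) = 6.5914 × 10⁻³ rad s⁻¹ ≈ 6.59 × 10⁻³ rad s⁻¹.

6.59 × 10⁻³ rad s⁻¹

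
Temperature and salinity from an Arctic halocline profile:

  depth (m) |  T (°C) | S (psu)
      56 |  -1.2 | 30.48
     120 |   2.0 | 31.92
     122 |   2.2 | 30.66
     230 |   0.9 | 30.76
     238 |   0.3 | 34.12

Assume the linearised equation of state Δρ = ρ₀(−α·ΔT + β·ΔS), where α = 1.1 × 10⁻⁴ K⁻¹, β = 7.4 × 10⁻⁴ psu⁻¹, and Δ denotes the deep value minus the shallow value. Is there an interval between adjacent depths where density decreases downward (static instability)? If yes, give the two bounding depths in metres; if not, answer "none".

120–122 m

Evaluate Δρ/ρ₀ = −αΔT + βΔS across each adjacent pair:
  56–120 m: −αΔT+βΔS = −(1.1 × 10⁻⁴)(+3.2)+(7.4 × 10⁻⁴)(+1.44) = 7.1 × 10⁻⁴ → stable
  120–122 m: −αΔT+βΔS = −(1.1 × 10⁻⁴)(+0.2)+(7.4 × 10⁻⁴)(-1.26) = -9.5 × 10⁻⁴ → UNSTABLE
  122–230 m: −αΔT+βΔS = −(1.1 × 10⁻⁴)(-1.3)+(7.4 × 10⁻⁴)(+0.10) = 2.2 × 10⁻⁴ → stable
  230–238 m: −αΔT+βΔS = −(1.1 × 10⁻⁴)(-0.6)+(7.4 × 10⁻⁴)(+3.36) = 2.6 × 10⁻³ → stable
The 120–122 m interval has Δρ < 0: lighter water underlies denser water.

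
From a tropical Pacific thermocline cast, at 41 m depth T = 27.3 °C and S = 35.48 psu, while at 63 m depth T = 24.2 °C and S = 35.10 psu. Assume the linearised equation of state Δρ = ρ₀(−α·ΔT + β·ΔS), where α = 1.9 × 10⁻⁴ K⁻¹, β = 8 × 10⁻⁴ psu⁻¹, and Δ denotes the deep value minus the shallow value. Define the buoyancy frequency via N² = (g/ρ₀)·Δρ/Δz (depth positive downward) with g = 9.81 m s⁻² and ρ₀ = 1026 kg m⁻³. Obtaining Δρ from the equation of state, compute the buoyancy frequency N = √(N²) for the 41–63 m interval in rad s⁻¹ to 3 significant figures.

ΔT = -3.1 K, ΔS = -0.38 psu (deep − shallow).
Δρ/ρ₀ = −αΔT + βΔS = 5.89 × 10⁻⁴ − 3.04 × 10⁻⁴ = 2.85 × 10⁻⁴, so Δρ ≈ 0.2924 kg m⁻³.
N² = (g/ρ₀)·Δρ/Δz = g·(Δρ/ρ₀)/Δz = 9.81 × 2.85 × 10⁻⁴ / 22 = 1.2708 × 10⁻⁴ s⁻².
N = √(1.2708 × 10⁻⁴) = 0.011273 rad s⁻¹ ≈ 0.0113 rad s⁻¹.

0.0113 rad s⁻¹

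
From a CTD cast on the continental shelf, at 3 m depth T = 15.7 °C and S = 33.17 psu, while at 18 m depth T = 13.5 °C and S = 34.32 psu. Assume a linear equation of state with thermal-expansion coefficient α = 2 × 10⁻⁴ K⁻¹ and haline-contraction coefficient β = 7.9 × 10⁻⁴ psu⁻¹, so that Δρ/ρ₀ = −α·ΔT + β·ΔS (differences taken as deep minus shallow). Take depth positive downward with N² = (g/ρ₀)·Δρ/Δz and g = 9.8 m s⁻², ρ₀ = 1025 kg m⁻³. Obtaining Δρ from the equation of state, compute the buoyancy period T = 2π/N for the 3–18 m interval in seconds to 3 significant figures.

ΔT = -2.2 K, ΔS = +1.15 psu (deep − shallow).
Δρ/ρ₀ = −αΔT + βΔS = 4.40 × 10⁻⁴ + 9.085 × 10⁻⁴ = 1.3485 × 10⁻³, so Δρ ≈ 1.382 kg m⁻³.
N² = (g/ρ₀)·Δρ/Δz = g·(Δρ/ρ₀)/Δz = 9.8 × 1.3485 × 10⁻³ / 15 = 8.8102 × 10⁻⁴ s⁻².
N = √(8.8102 × 10⁻⁴) = 0.029682 rad s⁻¹ → T = 2π/N = 211.68 s ≈ 212 s.

212 s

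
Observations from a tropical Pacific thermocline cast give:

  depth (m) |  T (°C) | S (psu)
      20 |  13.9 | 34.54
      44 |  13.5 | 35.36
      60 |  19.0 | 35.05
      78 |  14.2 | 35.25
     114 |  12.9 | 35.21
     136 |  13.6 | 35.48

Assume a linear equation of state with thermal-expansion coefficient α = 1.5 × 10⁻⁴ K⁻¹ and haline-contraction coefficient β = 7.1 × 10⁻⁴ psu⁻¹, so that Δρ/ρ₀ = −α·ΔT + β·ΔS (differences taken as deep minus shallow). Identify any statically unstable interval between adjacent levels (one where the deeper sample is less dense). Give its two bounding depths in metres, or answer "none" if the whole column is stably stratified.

Evaluate Δρ/ρ₀ = −αΔT + βΔS across each adjacent pair:
  20–44 m: −αΔT+βΔS = −(1.5 × 10⁻⁴)(-0.4)+(7.1 × 10⁻⁴)(+0.82) = 6.4 × 10⁻⁴ → stable
  44–60 m: −αΔT+βΔS = −(1.5 × 10⁻⁴)(+5.5)+(7.1 × 10⁻⁴)(-0.31) = -1.0 × 10⁻³ → UNSTABLE
  60–78 m: −αΔT+βΔS = −(1.5 × 10⁻⁴)(-4.8)+(7.1 × 10⁻⁴)(+0.20) = 8.6 × 10⁻⁴ → stable
  78–114 m: −αΔT+βΔS = −(1.5 × 10⁻⁴)(-1.3)+(7.1 × 10⁻⁴)(-0.04) = 1.7 × 10⁻⁴ → stable
  114–136 m: −αΔT+βΔS = −(1.5 × 10⁻⁴)(+0.7)+(7.1 × 10⁻⁴)(+0.27) = 8.7 × 10⁻⁵ → stable
The 44–60 m interval has Δρ < 0: lighter water underlies denser water.

44–60 m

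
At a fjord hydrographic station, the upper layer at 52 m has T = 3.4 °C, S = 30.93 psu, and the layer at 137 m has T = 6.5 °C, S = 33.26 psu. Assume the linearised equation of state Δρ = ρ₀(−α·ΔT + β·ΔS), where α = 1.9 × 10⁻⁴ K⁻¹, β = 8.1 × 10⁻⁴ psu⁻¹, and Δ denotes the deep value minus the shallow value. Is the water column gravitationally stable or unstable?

stable

ΔT = 6.5 − 3.4 = +3.1 K and ΔS = 33.26 − 30.93 = +2.33 psu (deep − shallow).
−αΔT = -5.89 × 10⁻⁴; βΔS = 1.8873 × 10⁻³; sum Δρ/ρ₀ = 1.2983 × 10⁻³.
Δρ/ρ₀ > 0, so Δρ > 0: deeper water is denser → statically stable.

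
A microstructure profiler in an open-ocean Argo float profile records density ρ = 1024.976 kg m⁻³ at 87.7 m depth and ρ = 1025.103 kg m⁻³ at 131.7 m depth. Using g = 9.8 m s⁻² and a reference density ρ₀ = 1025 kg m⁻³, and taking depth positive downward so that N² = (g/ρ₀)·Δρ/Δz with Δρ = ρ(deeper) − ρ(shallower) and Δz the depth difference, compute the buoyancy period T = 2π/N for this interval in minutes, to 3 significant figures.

19.9 min

Δρ = 1025.103 − 1024.976 = 0.127 kg m⁻³ over Δz = 131.7 − 87.7 = 44 m.
N² = (9.8/1025) × (0.127/44) = 2.7596 × 10⁻⁵ s⁻².
N = √(2.7596 × 10⁻⁵) = 5.2532 × 10⁻³ rad s⁻¹, so T = 2π/N = 1.1961 × 10³ s = 19.935 min ≈ 19.9 min.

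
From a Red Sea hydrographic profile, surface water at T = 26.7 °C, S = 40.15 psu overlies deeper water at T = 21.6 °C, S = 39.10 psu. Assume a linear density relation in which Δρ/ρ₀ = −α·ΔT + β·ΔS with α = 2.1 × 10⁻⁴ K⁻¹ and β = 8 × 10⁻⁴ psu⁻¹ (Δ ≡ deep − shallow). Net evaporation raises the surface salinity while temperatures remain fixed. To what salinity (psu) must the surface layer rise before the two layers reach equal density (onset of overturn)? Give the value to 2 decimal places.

Neutral buoyancy requires −α(T_deep − T_surf) + β(S_deep − S_surf′) = 0.
S_surf′ = S_deep − (α/β)·ΔT = 39.10 − (2.1 × 10⁻⁴/8 × 10⁻⁴)·(-5.1) = 40.4387 psu.
Increase required: 40.4387 − 40.15 = 0.2887 psu.

40.44 psu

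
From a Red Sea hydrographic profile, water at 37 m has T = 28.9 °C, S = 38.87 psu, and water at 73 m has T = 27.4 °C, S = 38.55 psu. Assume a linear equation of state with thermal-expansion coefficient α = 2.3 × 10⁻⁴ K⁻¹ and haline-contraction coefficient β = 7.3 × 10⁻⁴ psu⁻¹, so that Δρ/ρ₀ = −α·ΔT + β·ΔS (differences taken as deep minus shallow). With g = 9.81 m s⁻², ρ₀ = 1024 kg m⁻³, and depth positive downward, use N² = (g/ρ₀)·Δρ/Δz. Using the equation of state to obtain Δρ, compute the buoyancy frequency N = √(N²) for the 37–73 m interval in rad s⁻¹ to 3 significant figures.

ΔT = -1.5 K, ΔS = -0.32 psu (deep − shallow).
Δρ/ρ₀ = −αΔT + βΔS = 3.45 × 10⁻⁴ − 2.336 × 10⁻⁴ = 1.114 × 10⁻⁴, so Δρ ≈ 0.1141 kg m⁻³.
N² = (g/ρ₀)·Δρ/Δz = g·(Δρ/ρ₀)/Δz = 9.81 × 1.114 × 10⁻⁴ / 36 = 3.0357 × 10⁻⁵ s⁻².
N = √(3.0357 × 10⁻⁵) = 5.5097 × 10⁻³ rad s⁻¹ ≈ 5.51 × 10⁻³ rad s⁻¹.

5.51 × 10⁻³ rad s⁻¹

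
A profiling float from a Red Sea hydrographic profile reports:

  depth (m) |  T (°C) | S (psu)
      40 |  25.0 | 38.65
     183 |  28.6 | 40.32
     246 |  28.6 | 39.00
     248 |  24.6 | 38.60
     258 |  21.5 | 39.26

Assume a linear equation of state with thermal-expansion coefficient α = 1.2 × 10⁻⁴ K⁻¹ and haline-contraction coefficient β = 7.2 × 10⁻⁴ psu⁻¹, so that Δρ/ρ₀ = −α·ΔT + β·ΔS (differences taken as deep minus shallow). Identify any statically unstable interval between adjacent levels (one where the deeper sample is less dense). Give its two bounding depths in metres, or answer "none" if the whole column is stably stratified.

183–246 m

Evaluate Δρ/ρ₀ = −αΔT + βΔS across each adjacent pair:
  40–183 m: −αΔT+βΔS = −(1.2 × 10⁻⁴)(+3.6)+(7.2 × 10⁻⁴)(+1.67) = 7.7 × 10⁻⁴ → stable
  183–246 m: −αΔT+βΔS = −(1.2 × 10⁻⁴)(+0.0)+(7.2 × 10⁻⁴)(-1.32) = -9.5 × 10⁻⁴ → UNSTABLE
  246–248 m: −αΔT+βΔS = −(1.2 × 10⁻⁴)(-4.0)+(7.2 × 10⁻⁴)(-0.40) = 1.9 × 10⁻⁴ → stable
  248–258 m: −αΔT+βΔS = −(1.2 × 10⁻⁴)(-3.1)+(7.2 × 10⁻⁴)(+0.66) = 8.5 × 10⁻⁴ → stable
The 183–246 m interval has Δρ < 0: lighter water underlies denser water.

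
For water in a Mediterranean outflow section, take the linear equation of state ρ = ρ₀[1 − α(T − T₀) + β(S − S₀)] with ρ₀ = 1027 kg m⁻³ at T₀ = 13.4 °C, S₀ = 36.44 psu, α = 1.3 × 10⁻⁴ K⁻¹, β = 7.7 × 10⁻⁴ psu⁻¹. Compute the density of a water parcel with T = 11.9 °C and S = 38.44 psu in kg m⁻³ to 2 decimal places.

T − T₀ = -1.5 K, S − S₀ = +2.00 psu.
Bracket = 1 − α·(-1.5) + β·(+2.00) = 1 + (1.735 × 10⁻³) = 1.0017350.
ρ = 1027 × 1.0017350 = 1028.78 kg m⁻³.

1028.78 kg m⁻³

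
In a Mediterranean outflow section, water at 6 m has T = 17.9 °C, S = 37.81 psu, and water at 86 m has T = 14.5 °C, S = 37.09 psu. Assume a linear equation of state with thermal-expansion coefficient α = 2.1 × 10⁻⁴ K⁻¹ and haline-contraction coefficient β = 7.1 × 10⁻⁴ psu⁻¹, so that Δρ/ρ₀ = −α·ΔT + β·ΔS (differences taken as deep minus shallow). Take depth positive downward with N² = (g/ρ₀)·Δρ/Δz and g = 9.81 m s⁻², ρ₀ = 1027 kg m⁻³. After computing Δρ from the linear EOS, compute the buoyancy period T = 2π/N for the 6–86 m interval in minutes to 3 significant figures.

ΔT = -3.4 K, ΔS = -0.72 psu (deep − shallow).
Δρ/ρ₀ = −αΔT + βΔS = 7.14 × 10⁻⁴ − 5.112 × 10⁻⁴ = 2.028 × 10⁻⁴, so Δρ ≈ 0.2083 kg m⁻³.
N² = (g/ρ₀)·Δρ/Δz = g·(Δρ/ρ₀)/Δz = 9.81 × 2.028 × 10⁻⁴ / 80 = 2.4868 × 10⁻⁵ s⁻².
N = √(2.4868 × 10⁻⁵) = 4.9868 × 10⁻³ rad s⁻¹ → T = 2π/N = 1.2600 × 10³ s = 21.000 min ≈ 21.0 min.

21.0 min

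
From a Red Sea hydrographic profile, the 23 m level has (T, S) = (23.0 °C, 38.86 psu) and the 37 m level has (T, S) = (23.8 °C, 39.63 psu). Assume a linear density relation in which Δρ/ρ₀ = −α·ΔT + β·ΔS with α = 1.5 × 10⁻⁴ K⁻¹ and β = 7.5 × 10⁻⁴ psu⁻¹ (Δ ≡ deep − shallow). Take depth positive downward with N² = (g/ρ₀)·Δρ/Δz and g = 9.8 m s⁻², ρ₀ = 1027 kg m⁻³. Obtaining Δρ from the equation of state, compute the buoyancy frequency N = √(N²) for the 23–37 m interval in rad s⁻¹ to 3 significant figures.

0.0179 rad s⁻¹

ΔT = +0.8 K, ΔS = +0.77 psu (deep − shallow).
Δρ/ρ₀ = −αΔT + βΔS = -1.20 × 10⁻⁴ + 5.775 × 10⁻⁴ = 4.575 × 10⁻⁴, so Δρ ≈ 0.4699 kg m⁻³.
N² = (g/ρ₀)·Δρ/Δz = g·(Δρ/ρ₀)/Δz = 9.8 × 4.575 × 10⁻⁴ / 14 = 3.2025 × 10⁻⁴ s⁻².
N = √(3.2025 × 10⁻⁴) = 0.017896 rad s⁻¹ ≈ 0.0179 rad s⁻¹.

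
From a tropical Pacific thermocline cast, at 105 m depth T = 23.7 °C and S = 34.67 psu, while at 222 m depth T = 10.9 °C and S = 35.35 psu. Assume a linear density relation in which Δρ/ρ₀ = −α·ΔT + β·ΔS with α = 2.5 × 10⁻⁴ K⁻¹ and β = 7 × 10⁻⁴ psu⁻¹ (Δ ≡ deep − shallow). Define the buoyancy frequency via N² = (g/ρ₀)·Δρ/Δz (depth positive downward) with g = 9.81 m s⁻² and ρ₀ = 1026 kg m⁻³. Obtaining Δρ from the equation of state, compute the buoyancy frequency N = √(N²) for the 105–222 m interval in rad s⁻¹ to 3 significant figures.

ΔT = -12.8 K, ΔS = +0.68 psu (deep − shallow).
Δρ/ρ₀ = −αΔT + βΔS = 3.20 × 10⁻³ + 4.76 × 10⁻⁴ = 3.676 × 10⁻³, so Δρ ≈ 3.772 kg m⁻³.
N² = (g/ρ₀)·Δρ/Δz = g·(Δρ/ρ₀)/Δz = 9.81 × 3.676 × 10⁻³ / 117 = 3.0822 × 10⁻⁴ s⁻².
N = √(3.0822 × 10⁻⁴) = 0.017556 rad s⁻¹ ≈ 0.0176 rad s⁻¹.

0.0176 rad s⁻¹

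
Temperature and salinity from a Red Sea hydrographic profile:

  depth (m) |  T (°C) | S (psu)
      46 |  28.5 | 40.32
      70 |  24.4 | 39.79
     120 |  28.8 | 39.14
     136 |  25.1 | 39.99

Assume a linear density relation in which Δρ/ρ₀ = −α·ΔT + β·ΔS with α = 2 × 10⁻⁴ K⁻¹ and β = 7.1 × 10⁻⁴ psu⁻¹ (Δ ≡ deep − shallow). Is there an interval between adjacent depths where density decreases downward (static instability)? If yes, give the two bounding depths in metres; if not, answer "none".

Evaluate Δρ/ρ₀ = −αΔT + βΔS across each adjacent pair:
  46–70 m: −αΔT+βΔS = −(2 × 10⁻⁴)(-4.1)+(7.1 × 10⁻⁴)(-0.53) = 4.4 × 10⁻⁴ → stable
  70–120 m: −αΔT+βΔS = −(2 × 10⁻⁴)(+4.4)+(7.1 × 10⁻⁴)(-0.65) = -1.3 × 10⁻³ → UNSTABLE
  120–136 m: −αΔT+βΔS = −(2 × 10⁻⁴)(-3.7)+(7.1 × 10⁻⁴)(+0.85) = 1.3 × 10⁻³ → stable
The 70–120 m interval has Δρ < 0: lighter water underlies denser water.

70–120 m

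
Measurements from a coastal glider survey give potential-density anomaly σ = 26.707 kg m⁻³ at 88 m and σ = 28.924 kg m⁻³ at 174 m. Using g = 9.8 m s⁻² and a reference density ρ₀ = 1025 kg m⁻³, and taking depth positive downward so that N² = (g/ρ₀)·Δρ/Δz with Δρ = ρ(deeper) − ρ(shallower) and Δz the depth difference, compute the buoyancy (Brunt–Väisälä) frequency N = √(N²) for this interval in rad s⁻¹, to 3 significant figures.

0.0157 rad s⁻¹

Δρ = 1028.924 − 1026.707 = 2.217 kg m⁻³ over Δz = 174 − 88 = 86 m.
N² = (9.8/1025) × (2.217/86) = 2.4647 × 10⁻⁴ s⁻².
N = √(2.4647 × 10⁻⁴) = 0.015699 rad s⁻¹ ≈ 0.0157 rad s⁻¹.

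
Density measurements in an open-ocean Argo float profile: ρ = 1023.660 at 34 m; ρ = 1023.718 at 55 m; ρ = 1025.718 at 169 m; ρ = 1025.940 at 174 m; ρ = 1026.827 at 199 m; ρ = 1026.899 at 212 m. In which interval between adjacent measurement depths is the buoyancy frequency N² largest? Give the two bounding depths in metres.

Compute the density gradient over each adjacent pair:
  34–55 m: Δρ/Δz = 0.058/21 = 2.8 × 10⁻³ kg m⁻⁴
  55–169 m: Δρ/Δz = 2.000/114 = 0.018 kg m⁻⁴
  169–174 m: Δρ/Δz = 0.222/5 = 0.044 kg m⁻⁴
  174–199 m: Δρ/Δz = 0.887/25 = 0.035 kg m⁻⁴
  199–212 m: Δρ/Δz = 0.072/13 = 5.5 × 10⁻³ kg m⁻⁴
The largest gradient is in the 169–174 m interval — the pycnocline.

169–174 m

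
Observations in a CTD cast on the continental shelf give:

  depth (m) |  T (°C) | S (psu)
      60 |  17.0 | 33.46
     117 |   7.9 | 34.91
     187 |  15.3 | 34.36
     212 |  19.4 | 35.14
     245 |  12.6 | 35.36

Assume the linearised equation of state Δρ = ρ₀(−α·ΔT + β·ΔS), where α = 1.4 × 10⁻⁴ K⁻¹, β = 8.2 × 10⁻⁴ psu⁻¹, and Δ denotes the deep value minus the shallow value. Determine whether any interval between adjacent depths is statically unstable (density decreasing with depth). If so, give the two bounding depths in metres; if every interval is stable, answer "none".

Evaluate Δρ/ρ₀ = −αΔT + βΔS across each adjacent pair:
  60–117 m: −αΔT+βΔS = −(1.4 × 10⁻⁴)(-9.1)+(8.2 × 10⁻⁴)(+1.45) = 2.5 × 10⁻³ → stable
  117–187 m: −αΔT+βΔS = −(1.4 × 10⁻⁴)(+7.4)+(8.2 × 10⁻⁴)(-0.55) = -1.5 × 10⁻³ → UNSTABLE
  187–212 m: −αΔT+βΔS = −(1.4 × 10⁻⁴)(+4.1)+(8.2 × 10⁻⁴)(+0.78) = 6.6 × 10⁻⁵ → stable
  212–245 m: −αΔT+βΔS = −(1.4 × 10⁻⁴)(-6.8)+(8.2 × 10⁻⁴)(+0.22) = 1.1 × 10⁻³ → stable
The 117–187 m interval has Δρ < 0: lighter water underlies denser water.

117–187 m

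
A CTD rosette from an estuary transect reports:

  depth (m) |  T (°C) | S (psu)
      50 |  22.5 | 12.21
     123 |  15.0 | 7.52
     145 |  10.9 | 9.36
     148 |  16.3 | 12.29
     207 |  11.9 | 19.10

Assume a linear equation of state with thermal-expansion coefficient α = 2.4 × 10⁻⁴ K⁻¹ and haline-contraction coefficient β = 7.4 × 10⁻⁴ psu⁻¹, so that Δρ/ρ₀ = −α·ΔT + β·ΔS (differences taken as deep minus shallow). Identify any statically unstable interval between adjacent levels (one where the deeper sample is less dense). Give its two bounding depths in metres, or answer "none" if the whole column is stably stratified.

50–123 m

Evaluate Δρ/ρ₀ = −αΔT + βΔS across each adjacent pair:
  50–123 m: −αΔT+βΔS = −(2.4 × 10⁻⁴)(-7.5)+(7.4 × 10⁻⁴)(-4.69) = -1.7 × 10⁻³ → UNSTABLE
  123–145 m: −αΔT+βΔS = −(2.4 × 10⁻⁴)(-4.1)+(7.4 × 10⁻⁴)(+1.84) = 2.3 × 10⁻³ → stable
  145–148 m: −αΔT+βΔS = −(2.4 × 10⁻⁴)(+5.4)+(7.4 × 10⁻⁴)(+2.93) = 8.7 × 10⁻⁴ → stable
  148–207 m: −αΔT+βΔS = −(2.4 × 10⁻⁴)(-4.4)+(7.4 × 10⁻⁴)(+6.81) = 6.1 × 10⁻³ → stable
The 50–123 m interval has Δρ < 0: lighter water underlies denser water.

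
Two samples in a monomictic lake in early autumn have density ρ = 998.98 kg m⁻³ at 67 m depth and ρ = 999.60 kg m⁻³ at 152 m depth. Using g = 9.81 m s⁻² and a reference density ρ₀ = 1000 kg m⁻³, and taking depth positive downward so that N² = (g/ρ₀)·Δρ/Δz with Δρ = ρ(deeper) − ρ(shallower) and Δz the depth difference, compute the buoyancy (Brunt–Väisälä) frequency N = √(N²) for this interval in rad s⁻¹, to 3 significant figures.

Δρ = 999.60 − 998.98 = 0.62 kg m⁻³ over Δz = 152 − 67 = 85 m.
N² = (9.81/1000) × (0.62/85) = 7.1555 × 10⁻⁵ s⁻².
N = √(7.1555 × 10⁻⁵) = 8.4590 × 10⁻³ rad s⁻¹ ≈ 8.46 × 10⁻³ rad s⁻¹.

8.46 × 10⁻³ rad s⁻¹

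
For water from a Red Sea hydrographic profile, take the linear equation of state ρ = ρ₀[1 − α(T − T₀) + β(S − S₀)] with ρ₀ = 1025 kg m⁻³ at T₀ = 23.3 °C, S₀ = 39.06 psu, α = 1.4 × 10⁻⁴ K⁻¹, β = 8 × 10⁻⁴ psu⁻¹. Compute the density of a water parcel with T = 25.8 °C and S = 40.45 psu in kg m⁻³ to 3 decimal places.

T − T₀ = +2.5 K, S − S₀ = +1.39 psu.
Bracket = 1 − α·(+2.5) + β·(+1.39) = 1 + (7.62 × 10⁻⁴) = 1.0007620.
ρ = 1025 × 1.0007620 = 1025.781 kg m⁻³.

1025.781 kg m⁻³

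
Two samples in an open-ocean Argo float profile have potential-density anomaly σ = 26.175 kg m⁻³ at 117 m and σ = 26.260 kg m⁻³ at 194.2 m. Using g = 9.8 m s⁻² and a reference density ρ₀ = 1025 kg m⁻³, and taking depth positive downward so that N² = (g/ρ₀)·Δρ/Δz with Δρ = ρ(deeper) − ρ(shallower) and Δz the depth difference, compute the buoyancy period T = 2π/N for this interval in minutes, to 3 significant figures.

Δρ = 1026.260 − 1026.175 = 0.085 kg m⁻³ over Δz = 194.2 − 117 = 77.2 m.
N² = (9.8/1025) × (0.085/77.2) = 1.0527 × 10⁻⁵ s⁻².
N = √(1.0527 × 10⁻⁵) = 3.2445 × 10⁻³ rad s⁻¹, so T = 2π/N = 1.9366 × 10³ s = 32.277 min ≈ 32.3 min.
Since Δρ > 0 the layer is stably stratified.

32.3 min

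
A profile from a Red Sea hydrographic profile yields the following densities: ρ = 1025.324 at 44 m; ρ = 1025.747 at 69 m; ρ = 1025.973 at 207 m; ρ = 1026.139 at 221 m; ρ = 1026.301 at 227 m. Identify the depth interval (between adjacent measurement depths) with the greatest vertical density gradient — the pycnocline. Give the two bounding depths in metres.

Compute the density gradient over each adjacent pair:
  44–69 m: Δρ/Δz = 0.423/25 = 0.017 kg m⁻⁴
  69–207 m: Δρ/Δz = 0.226/138 = 1.6 × 10⁻³ kg m⁻⁴
  207–221 m: Δρ/Δz = 0.166/14 = 0.012 kg m⁻⁴
  221–227 m: Δρ/Δz = 0.162/6 = 0.027 kg m⁻⁴
The largest gradient is in the 221–227 m interval — the pycnocline.

221–227 m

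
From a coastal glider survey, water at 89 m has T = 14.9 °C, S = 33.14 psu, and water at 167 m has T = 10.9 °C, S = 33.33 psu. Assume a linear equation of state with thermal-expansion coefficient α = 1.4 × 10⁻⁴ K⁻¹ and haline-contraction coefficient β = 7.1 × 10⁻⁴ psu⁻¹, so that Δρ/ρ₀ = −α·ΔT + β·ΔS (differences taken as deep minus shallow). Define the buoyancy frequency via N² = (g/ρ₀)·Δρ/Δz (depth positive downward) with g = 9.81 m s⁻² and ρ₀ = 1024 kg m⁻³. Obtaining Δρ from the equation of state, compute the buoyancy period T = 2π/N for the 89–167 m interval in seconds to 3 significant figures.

672 s

ΔT = -4.0 K, ΔS = +0.19 psu (deep − shallow).
Δρ/ρ₀ = −αΔT + βΔS = 5.60 × 10⁻⁴ + 1.349 × 10⁻⁴ = 6.949 × 10⁻⁴, so Δρ ≈ 0.7116 kg m⁻³.
N² = (g/ρ₀)·Δρ/Δz = g·(Δρ/ρ₀)/Δz = 9.81 × 6.949 × 10⁻⁴ / 78 = 8.7397 × 10⁻⁵ s⁻².
N = √(8.7397 × 10⁻⁵) = 9.3486 × 10⁻³ rad s⁻¹ → T = 2π/N = 672.10 s ≈ 672 s.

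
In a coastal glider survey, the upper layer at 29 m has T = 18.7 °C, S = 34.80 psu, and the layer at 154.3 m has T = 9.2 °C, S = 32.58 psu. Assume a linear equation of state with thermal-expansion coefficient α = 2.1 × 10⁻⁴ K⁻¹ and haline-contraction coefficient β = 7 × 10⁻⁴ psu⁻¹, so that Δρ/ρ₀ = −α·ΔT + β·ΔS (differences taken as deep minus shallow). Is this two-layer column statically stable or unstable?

stable

ΔT = 9.2 − 18.7 = -9.5 K and ΔS = 32.58 − 34.80 = -2.22 psu (deep − shallow).
−αΔT = 1.995 × 10⁻³; βΔS = -1.554 × 10⁻³; sum Δρ/ρ₀ = 4.41 × 10⁻⁴.
Δρ/ρ₀ > 0, so Δρ > 0: deeper water is denser → statically stable.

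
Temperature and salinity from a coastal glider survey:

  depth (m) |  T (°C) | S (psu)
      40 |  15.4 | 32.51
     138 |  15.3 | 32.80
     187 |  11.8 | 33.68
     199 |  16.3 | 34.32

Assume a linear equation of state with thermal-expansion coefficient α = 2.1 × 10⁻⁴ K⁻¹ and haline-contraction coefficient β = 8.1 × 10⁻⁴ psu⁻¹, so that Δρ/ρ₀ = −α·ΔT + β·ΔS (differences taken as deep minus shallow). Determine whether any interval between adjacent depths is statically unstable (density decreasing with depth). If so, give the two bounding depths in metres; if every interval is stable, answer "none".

187–199 m

Evaluate Δρ/ρ₀ = −αΔT + βΔS across each adjacent pair:
  40–138 m: −αΔT+βΔS = −(2.1 × 10⁻⁴)(-0.1)+(8.1 × 10⁻⁴)(+0.29) = 2.6 × 10⁻⁴ → stable
  138–187 m: −αΔT+βΔS = −(2.1 × 10⁻⁴)(-3.5)+(8.1 × 10⁻⁴)(+0.88) = 1.4 × 10⁻³ → stable
  187–199 m: −αΔT+βΔS = −(2.1 × 10⁻⁴)(+4.5)+(8.1 × 10⁻⁴)(+0.64) = -4.3 × 10⁻⁴ → UNSTABLE
The 187–199 m interval has Δρ < 0: lighter water underlies denser water.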